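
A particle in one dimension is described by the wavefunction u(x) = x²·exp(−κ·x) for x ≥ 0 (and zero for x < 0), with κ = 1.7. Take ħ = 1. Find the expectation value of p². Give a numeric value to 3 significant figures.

p² u = −ħ² d²u/dx²; ⟨p²⟩ = −ħ² ∫ u*·u'' dx / ∫|u|² dx.
Differentiate x²·exp(−κ·x) with the product rule; every integrand then reduces to terms xʲ·e^(−2κx) on [0, ∞), with ∫₀^∞ xʲ·e^(−2κx) dx = j!/(2κ)^(j+1).
State is unnormalized: ∫|u|² dx = 0.052822, and ∫u*·(−ħ² u'') dx = 0.050885, so ⟨p²⟩ = 0.050885 / 0.052822.
⟨p²⟩ = 0.96333.

0.963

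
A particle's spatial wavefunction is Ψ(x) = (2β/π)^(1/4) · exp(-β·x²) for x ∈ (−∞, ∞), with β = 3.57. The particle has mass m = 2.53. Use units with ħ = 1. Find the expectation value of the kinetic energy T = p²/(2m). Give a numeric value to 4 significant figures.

T = −(ħ²/2m) d²/dx², so ⟨T⟩ = −(ħ²/2m) ∫ Ψ*·Ψ'' dx; with m = 2.53.
Gaussian moments: ∫x^(2j)·e^(−2βx²) dx = (2j−1)!!/(4β)^j · √(π/(2β)), odd powers integrate to 0; here √(π/(2β)) = 0.66332. Derivatives: d/dx e^(−βx²) = −2βx·e^(−βx²), d²/dx² e^(−βx²) = (4β²x² − 2β)·e^(−βx²).
⟨T⟩ = 0.70553.

0.7055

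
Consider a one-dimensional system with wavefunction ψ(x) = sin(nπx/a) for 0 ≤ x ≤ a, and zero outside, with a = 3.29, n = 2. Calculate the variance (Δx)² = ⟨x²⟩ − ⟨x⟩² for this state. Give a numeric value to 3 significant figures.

Compute ⟨x⟩ and ⟨x²⟩ separately, then (Δx)² = ⟨x²⟩ − ⟨x⟩².
With sin²θ = (1 − cos2θ)/2 on 0 ≤ x ≤ a: ∫sin²(nπx/a) dx = a/2, ∫x·sin²(nπx/a) dx = a²/4, ∫x²·sin²(nπx/a) dx = a³·(1/6 − 1/(4n²π²)); higher powers xᵏ the same way, integrating xᵏ·cos(2nπx/a) by parts.
Normalization: ∫|ψ|² dx = 1.6450.
⟨x⟩ = 1.6450 and ⟨x²⟩ = 3.4709.
(Δx)² = 3.4709 − (1.6450)² = 0.76492.

0.765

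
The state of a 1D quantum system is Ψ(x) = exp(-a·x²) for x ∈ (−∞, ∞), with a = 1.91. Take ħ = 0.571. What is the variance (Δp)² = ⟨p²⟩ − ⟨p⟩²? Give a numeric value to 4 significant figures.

Compute ⟨p⟩ and ⟨p²⟩ separately; (Δp)² = ⟨p²⟩ − ⟨p⟩².
Gaussian moments: ∫x^(2j)·e^(−2ax²) dx = (2j−1)!!/(4a)^j · √(π/(2a)), odd powers integrate to 0; here √(π/(2a)) = 0.90687. Derivatives: d/dx e^(−ax²) = −2ax·e^(−ax²), d²/dx² e^(−ax²) = (4a²x² − 2a)·e^(−ax²).
Normalization: ∫|Ψ|² dx = 0.90687.
⟨p⟩ = 0.0000 and ⟨p²⟩ = 0.62274.
(Δp)² = 0.62274 − (0.0000)² = 0.62274.

0.6227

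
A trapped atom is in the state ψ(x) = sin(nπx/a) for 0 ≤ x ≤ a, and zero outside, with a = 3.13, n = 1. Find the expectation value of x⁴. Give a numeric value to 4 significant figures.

10.95

⟨x⁴⟩ = ∫ x⁴·|ψ|² dx / ∫|ψ|² dx (integrals over the domain).
With sin²θ = (1 − cos2θ)/2 on 0 ≤ x ≤ a: ∫sin²(nπx/a) dx = a/2, ∫x·sin²(nπx/a) dx = a²/4, ∫x²·sin²(nπx/a) dx = a³·(1/6 − 1/(4n²π²)); higher powers xᵏ the same way, integrating xᵏ·cos(2nπx/a) by parts.
State is unnormalized: ∫|ψ|² dx = 1.5650, and ∫ψ*·x⁴·ψ dx = 17.135, so ⟨x⁴⟩ = 17.135 / 1.5650.
⟨x⁴⟩ = 10.949.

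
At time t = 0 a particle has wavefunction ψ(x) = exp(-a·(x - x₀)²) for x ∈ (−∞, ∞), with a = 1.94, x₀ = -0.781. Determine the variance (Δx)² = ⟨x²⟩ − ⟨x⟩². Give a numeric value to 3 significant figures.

Compute ⟨x⟩ and ⟨x²⟩ separately, then (Δx)² = ⟨x²⟩ − ⟨x⟩².
Gaussian moments (u = x − x₀): ∫u^(2j)·e^(−2au²) du = (2j−1)!!/(4a)^j · √(π/(2a)), odd powers integrate to 0; here √(π/(2a)) = 0.89983.
Normalization: ∫|ψ|² dx = 0.89983.
⟨x⟩ = -0.78100 and ⟨x²⟩ = 0.73883.
(Δx)² = 0.73883 − (-0.78100)² = 0.12887.

0.129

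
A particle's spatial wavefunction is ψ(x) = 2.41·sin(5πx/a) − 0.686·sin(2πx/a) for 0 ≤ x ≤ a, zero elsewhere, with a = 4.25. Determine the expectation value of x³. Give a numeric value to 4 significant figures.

19.92

⟨x³⟩ = ∫ x³·|ψ|² dx / ∫|ψ|² dx (integrals over the domain).
On 0 ≤ x ≤ a (j ≠ l): ∫sin²(jπx/a) dx = a/2, ∫sin(jπx/a)·sin(lπx/a) dx = 0; diagonal moments ∫x·sin²(jπx/a) dx = a²/4, ∫x²·sin²(jπx/a) dx = a³·(1/6 − 1/(4j²π²)); cross terms ∫x·sin(jπx/a)·sin(lπx/a) dx = 0 for j + l even and −4jla²/(π²(j² − l²)²) for j + l odd, ∫x²·sin(jπx/a)·sin(lπx/a) dx = (−1)^(j+l)·4jla³/(π²(j² − l²)²); higher powers the same way via product-to-sum and parts.
State is unnormalized: ∫|ψ|² dx = 13.342, and ∫ψ*·x³·ψ dx = 265.80, so ⟨x³⟩ = 265.80 / 13.342.
⟨x³⟩ = 19.921.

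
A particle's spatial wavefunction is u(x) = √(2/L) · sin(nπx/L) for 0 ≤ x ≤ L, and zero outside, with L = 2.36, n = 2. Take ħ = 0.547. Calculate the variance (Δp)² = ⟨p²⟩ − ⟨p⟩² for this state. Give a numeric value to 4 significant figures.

2.121

Compute ⟨p⟩ and ⟨p²⟩ separately; (Δp)² = ⟨p²⟩ − ⟨p⟩².
d/dx sin(nπx/L) = (nπ/L)·cos(nπx/L) and d²/dx² sin(nπx/L) = −(nπ/L)²·sin(nπx/L); on 0 ≤ x ≤ L, ∫sin²(nπx/L) dx = L/2 and ∫sin(nπx/L)·cos(nπx/L) dx = 0.
⟨p⟩ = 0.0000 and ⟨p²⟩ = 2.1209.
(Δp)² = 2.1209 − (0.0000)² = 2.1209.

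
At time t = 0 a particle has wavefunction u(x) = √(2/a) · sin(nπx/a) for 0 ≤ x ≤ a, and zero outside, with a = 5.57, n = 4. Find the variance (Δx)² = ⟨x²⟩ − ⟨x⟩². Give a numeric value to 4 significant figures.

2.487

Compute ⟨x⟩ and ⟨x²⟩ separately, then (Δx)² = ⟨x²⟩ − ⟨x⟩².
With sin²θ = (1 − cos2θ)/2 on 0 ≤ x ≤ a: ∫sin²(nπx/a) dx = a/2, ∫x·sin²(nπx/a) dx = a²/4, ∫x²·sin²(nπx/a) dx = a³·(1/6 − 1/(4n²π²)); higher powers xᵏ the same way, integrating xᵏ·cos(2nπx/a) by parts.
⟨x⟩ = 2.7850 and ⟨x²⟩ = 10.243.
(Δx)² = 10.243 − (2.7850)² = 2.4872.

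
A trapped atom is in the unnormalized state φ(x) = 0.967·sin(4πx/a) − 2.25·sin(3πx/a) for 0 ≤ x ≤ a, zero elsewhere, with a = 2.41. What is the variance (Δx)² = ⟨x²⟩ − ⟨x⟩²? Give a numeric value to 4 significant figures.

Compute ⟨x⟩ and ⟨x²⟩ separately, then (Δx)² = ⟨x²⟩ − ⟨x⟩².
On 0 ≤ x ≤ a (j ≠ l): ∫sin²(jπx/a) dx = a/2, ∫sin(jπx/a)·sin(lπx/a) dx = 0; diagonal moments ∫x·sin²(jπx/a) dx = a²/4, ∫x²·sin²(jπx/a) dx = a³·(1/6 − 1/(4j²π²)); cross terms ∫x·sin(jπx/a)·sin(lπx/a) dx = 0 for j + l even and −4jla²/(π²(j² − l²)²) for j + l odd, ∫x²·sin(jπx/a)·sin(lπx/a) dx = (−1)^(j+l)·4jla³/(π²(j² − l²)²); higher powers the same way via product-to-sum and parts.
Normalization: ∫|φ|² dx = 7.2271.
⟨x⟩ = 1.5521 and ⟨x²⟩ = 2.7421.
(Δx)² = 2.7421 − (1.5521)² = 0.33307.

0.3331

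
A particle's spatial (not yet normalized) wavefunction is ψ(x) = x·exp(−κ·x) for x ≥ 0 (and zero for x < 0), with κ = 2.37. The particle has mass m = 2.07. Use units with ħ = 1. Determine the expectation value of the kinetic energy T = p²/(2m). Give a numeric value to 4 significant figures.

T = −(ħ²/2m) d²/dx², so ⟨T⟩ = −(ħ²/2m) ∫ ψ*·ψ'' dx / ∫|ψ|² dx; with m = 2.07.
Differentiate x·exp(−κ·x) with the product rule; every integrand then reduces to terms xʲ·e^(−2κx) on [0, ∞), with ∫₀^∞ xʲ·e^(−2κx) dx = j!/(2κ)^(j+1).
State is unnormalized: ∫|ψ|² dx = 0.018780, and ∫ψ*·(−ħ²/2m · ψ'') dx = 0.025480, so ⟨T⟩ = 0.025480 / 0.018780.
⟨T⟩ = 1.3567.

1.357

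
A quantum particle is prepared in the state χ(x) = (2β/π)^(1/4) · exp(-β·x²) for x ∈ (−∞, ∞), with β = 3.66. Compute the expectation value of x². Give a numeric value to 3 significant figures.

0.0683

⟨x²⟩ = ∫ x²·|χ|² dx (integrals over the domain).
Gaussian moments: ∫x^(2j)·e^(−2βx²) dx = (2j−1)!!/(4β)^j · √(π/(2β)), odd powers integrate to 0; here √(π/(2β)) = 0.65512.
⟨x²⟩ = 0.068306.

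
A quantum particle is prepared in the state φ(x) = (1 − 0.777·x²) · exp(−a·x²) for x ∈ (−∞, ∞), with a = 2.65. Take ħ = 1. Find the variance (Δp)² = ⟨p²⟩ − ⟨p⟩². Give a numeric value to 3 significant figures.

3.61

Compute ⟨p⟩ and ⟨p²⟩ separately; (Δp)² = ⟨p²⟩ − ⟨p⟩².
Expand each integrand as polynomial × e^(−2ax²) and use ∫x^(2j)·e^(−2ax²) dx = (2j−1)!!/(4a)^j · √(π/(2a)), odd powers → 0; here √(π/(2a)) = 0.76990. Differentiate with the product rule, d/dx e^(−ax²) = −2ax·e^(−ax²).
Normalization: ∫|φ|² dx = 0.66944.
⟨p⟩ = 0.0000 and ⟨p²⟩ = 3.6091.
(Δp)² = 3.6091 − (0.0000)² = 3.6091.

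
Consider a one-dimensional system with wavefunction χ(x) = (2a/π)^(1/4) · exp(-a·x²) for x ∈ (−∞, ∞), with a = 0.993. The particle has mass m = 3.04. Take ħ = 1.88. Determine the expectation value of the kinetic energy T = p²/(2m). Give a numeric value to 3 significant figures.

T = −(ħ²/2m) d²/dx², so ⟨T⟩ = −(ħ²/2m) ∫ χ*·χ'' dx; with m = 3.04.
Gaussian moments: ∫x^(2j)·e^(−2ax²) dx = (2j−1)!!/(4a)^j · √(π/(2a)), odd powers integrate to 0; here √(π/(2a)) = 1.2577. Derivatives: d/dx e^(−ax²) = −2ax·e^(−ax²), d²/dx² e^(−ax²) = (4a²x² − 2a)·e^(−ax²).
⟨T⟩ = 0.57725.

0.577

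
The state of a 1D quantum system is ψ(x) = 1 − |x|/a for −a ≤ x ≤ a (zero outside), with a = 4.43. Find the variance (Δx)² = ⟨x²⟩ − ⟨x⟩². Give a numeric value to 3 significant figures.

1.96

Compute ⟨x⟩ and ⟨x²⟩ separately, then (Δx)² = ⟨x²⟩ − ⟨x⟩².
ψ is even, so ∫ over [−a, a] = 2∫₀ᵃ with ψ = 1 − x/a there: ∫₀ᵃ (1 − x/a)² dx = a/3, ∫₀ᵃ x²(1 − x/a)² dx = a³/30, ∫₀ᵃ x⁴(1 − x/a)² dx = a⁵/105.
Normalization: ∫|ψ|² dx = 2.9533.
⟨x⟩ = 0.0000 and ⟨x²⟩ = 1.9625.
(Δx)² = 1.9625 − (0.0000)² = 1.9625.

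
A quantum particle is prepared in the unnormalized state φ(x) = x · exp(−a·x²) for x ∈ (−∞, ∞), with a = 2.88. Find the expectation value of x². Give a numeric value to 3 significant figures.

0.260

⟨x²⟩ = ∫ x²·|φ|² dx / ∫|φ|² dx (integrals over the domain).
Expand each integrand as polynomial × e^(−2ax²) and use ∫x^(2j)·e^(−2ax²) dx = (2j−1)!!/(4a)^j · √(π/(2a)), odd powers → 0; here √(π/(2a)) = 0.73852.
State is unnormalized: ∫|φ|² dx = 0.064108, and ∫φ*·x²·φ dx = 0.016695, so ⟨x²⟩ = 0.016695 / 0.064108.
⟨x²⟩ = 0.26042.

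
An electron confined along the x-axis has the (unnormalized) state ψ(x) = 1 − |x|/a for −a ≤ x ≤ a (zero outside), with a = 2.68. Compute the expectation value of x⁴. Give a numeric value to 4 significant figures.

1.474

⟨x⁴⟩ = ∫ x⁴·|ψ|² dx / ∫|ψ|² dx (integrals over the domain).
ψ is even, so ∫ over [−a, a] = 2∫₀ᵃ with ψ = 1 − x/a there: ∫₀ᵃ (1 − x/a)² dx = a/3, ∫₀ᵃ x²(1 − x/a)² dx = a³/30, ∫₀ᵃ x⁴(1 − x/a)² dx = a⁵/105.
State is unnormalized: ∫|ψ|² dx = 1.7867, and ∫ψ*·x⁴·ψ dx = 2.6334, so ⟨x⁴⟩ = 2.6334 / 1.7867.
⟨x⁴⟩ = 1.4739.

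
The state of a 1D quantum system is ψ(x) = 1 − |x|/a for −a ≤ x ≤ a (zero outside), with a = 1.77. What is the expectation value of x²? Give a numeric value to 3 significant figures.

0.313

⟨x²⟩ = ∫ x²·|ψ|² dx / ∫|ψ|² dx (integrals over the domain).
ψ is even, so ∫ over [−a, a] = 2∫₀ᵃ with ψ = 1 − x/a there: ∫₀ᵃ (1 − x/a)² dx = a/3, ∫₀ᵃ x²(1 − x/a)² dx = a³/30, ∫₀ᵃ x⁴(1 − x/a)² dx = a⁵/105.
State is unnormalized: ∫|ψ|² dx = 1.1800, and ∫ψ*·x²·ψ dx = 0.36968, so ⟨x²⟩ = 0.36968 / 1.1800.
⟨x²⟩ = 0.31329.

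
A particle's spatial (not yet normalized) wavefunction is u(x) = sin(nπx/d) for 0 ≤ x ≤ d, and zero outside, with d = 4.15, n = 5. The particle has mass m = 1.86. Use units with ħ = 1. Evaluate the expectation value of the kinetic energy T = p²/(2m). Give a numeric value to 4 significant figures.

3.851

T = −(ħ²/2m) d²/dx², so ⟨T⟩ = −(ħ²/2m) ∫ u*·u'' dx / ∫|u|² dx; with m = 1.86.
d/dx sin(nπx/d) = (nπ/d)·cos(nπx/d) and d²/dx² sin(nπx/d) = −(nπ/d)²·sin(nπx/d); on 0 ≤ x ≤ d, ∫sin²(nπx/d) dx = d/2 and ∫sin(nπx/d)·cos(nπx/d) dx = 0.
State is unnormalized: ∫|u|² dx = 2.0750, and ∫u*·(−ħ²/2m · u'') dx = 7.9913, so ⟨T⟩ = 7.9913 / 2.0750.
⟨T⟩ = 3.8512.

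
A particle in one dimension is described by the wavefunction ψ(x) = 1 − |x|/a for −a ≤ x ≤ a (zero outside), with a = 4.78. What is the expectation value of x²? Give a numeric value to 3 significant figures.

⟨x²⟩ = ∫ x²·|ψ|² dx / ∫|ψ|² dx (integrals over the domain).
ψ is even, so ∫ over [−a, a] = 2∫₀ᵃ with ψ = 1 − x/a there: ∫₀ᵃ (1 − x/a)² dx = a/3, ∫₀ᵃ x²(1 − x/a)² dx = a³/30, ∫₀ᵃ x⁴(1 − x/a)² dx = a⁵/105.
State is unnormalized: ∫|ψ|² dx = 3.1867, and ∫ψ*·x²·ψ dx = 7.2810, so ⟨x²⟩ = 7.2810 / 3.1867.
⟨x²⟩ = 2.2848.

2.28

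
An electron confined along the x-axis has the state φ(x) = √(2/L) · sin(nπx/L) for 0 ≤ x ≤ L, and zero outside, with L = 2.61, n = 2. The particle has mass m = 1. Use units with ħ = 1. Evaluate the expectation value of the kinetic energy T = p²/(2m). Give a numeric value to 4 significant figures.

T = −(ħ²/2m) d²/dx², so ⟨T⟩ = −(ħ²/2m) ∫ φ*·φ'' dx; with m = 1.
d/dx sin(nπx/L) = (nπ/L)·cos(nπx/L) and d²/dx² sin(nπx/L) = −(nπ/L)²·sin(nπx/L); on 0 ≤ x ≤ L, ∫sin²(nπx/L) dx = L/2 and ∫sin(nπx/L)·cos(nπx/L) dx = 0.
⟨T⟩ = 2.8977.

2.898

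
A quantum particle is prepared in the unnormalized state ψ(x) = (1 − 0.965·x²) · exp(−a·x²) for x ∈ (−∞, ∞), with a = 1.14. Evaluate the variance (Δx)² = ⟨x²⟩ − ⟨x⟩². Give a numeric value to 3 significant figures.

Compute ⟨x⟩ and ⟨x²⟩ separately, then (Δx)² = ⟨x²⟩ − ⟨x⟩².
Expand each integrand as polynomial × e^(−2ax²) and use ∫x^(2j)·e^(−2ax²) dx = (2j−1)!!/(4a)^j · √(π/(2a)), odd powers → 0; here √(π/(2a)) = 1.1738.
Normalization: ∫|ψ|² dx = 0.83472.
⟨x⟩ = 0.0000 and ⟨x²⟩ = 0.12398.
(Δx)² = 0.12398 − (0.0000)² = 0.12398.

0.124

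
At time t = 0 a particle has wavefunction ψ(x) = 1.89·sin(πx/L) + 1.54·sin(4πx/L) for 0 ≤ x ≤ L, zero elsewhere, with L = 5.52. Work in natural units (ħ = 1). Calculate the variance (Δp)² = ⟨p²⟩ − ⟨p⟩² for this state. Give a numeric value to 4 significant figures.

Compute ⟨p⟩ and ⟨p²⟩ separately; (Δp)² = ⟨p²⟩ − ⟨p⟩².
d²/dx² sin(jπx/L) = −(jπ/L)²·sin(jπx/L); on 0 ≤ x ≤ L, ∫sin²(jπx/L) dx = L/2 and ∫sin(jπx/L)·sin(lπx/L) dx = 0 for j ≠ l, so only diagonal terms survive in ∫|ψ|² and ∫ψ·ψ″; ∫ψ·ψ′ dx = [ψ²/2] between the walls = 0.
Normalization: ∫|ψ|² dx = 16.405.
⟨p⟩ = 0.0000 and ⟨p²⟩ = 2.2625.
(Δp)² = 2.2625 − (0.0000)² = 2.2625.

2.263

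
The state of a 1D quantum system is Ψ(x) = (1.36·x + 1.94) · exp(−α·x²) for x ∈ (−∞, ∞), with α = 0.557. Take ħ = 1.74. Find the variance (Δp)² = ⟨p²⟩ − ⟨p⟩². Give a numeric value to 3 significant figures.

2.30

Compute ⟨p⟩ and ⟨p²⟩ separately; (Δp)² = ⟨p²⟩ − ⟨p⟩².
Expand each integrand as polynomial × e^(−2αx²) and use ∫x^(2j)·e^(−2αx²) dx = (2j−1)!!/(4α)^j · √(π/(2α)), odd powers → 0; here √(π/(2α)) = 1.6793. Differentiate with the product rule, d/dx e^(−αx²) = −2αx·e^(−αx²).
Normalization: ∫|Ψ|² dx = 7.7144.
⟨p⟩ = 0.0000 and ⟨p²⟩ = 2.2959.
(Δp)² = 2.2959 − (0.0000)² = 2.2959.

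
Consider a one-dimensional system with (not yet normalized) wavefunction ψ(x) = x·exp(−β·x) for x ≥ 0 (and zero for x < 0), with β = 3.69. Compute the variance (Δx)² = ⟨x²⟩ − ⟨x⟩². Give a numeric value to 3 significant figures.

0.0551

Compute ⟨x⟩ and ⟨x²⟩ separately, then (Δx)² = ⟨x²⟩ − ⟨x⟩².
Every integrand reduces to terms xʲ·e^(−2βx) on [0, ∞); use ∫₀^∞ xʲ·e^(−2βx) dx = j!/(2β)^(j+1).
Normalization: ∫|ψ|² dx = 0.0049758.
⟨x⟩ = 0.40650 and ⟨x²⟩ = 0.22033.
(Δx)² = 0.22033 − (0.40650)² = 0.055082.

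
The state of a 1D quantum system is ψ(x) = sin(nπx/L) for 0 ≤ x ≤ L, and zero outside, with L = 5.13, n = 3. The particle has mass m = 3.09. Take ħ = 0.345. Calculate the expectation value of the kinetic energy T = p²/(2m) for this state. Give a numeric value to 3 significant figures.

T = −(ħ²/2m) d²/dx², so ⟨T⟩ = −(ħ²/2m) ∫ ψ*·ψ'' dx / ∫|ψ|² dx; with m = 3.09.
d/dx sin(nπx/L) = (nπ/L)·cos(nπx/L) and d²/dx² sin(nπx/L) = −(nπ/L)²·sin(nπx/L); on 0 ≤ x ≤ L, ∫sin²(nπx/L) dx = L/2 and ∫sin(nπx/L)·cos(nπx/L) dx = 0.
State is unnormalized: ∫|ψ|² dx = 2.5650, and ∫ψ*·(−ħ²/2m · ψ'') dx = 0.16674, so ⟨T⟩ = 0.16674 / 2.5650.
⟨T⟩ = 0.065007.

0.0650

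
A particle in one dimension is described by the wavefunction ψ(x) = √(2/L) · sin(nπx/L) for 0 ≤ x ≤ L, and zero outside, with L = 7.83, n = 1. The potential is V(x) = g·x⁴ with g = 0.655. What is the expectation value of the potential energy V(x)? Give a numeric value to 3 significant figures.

⟨V⟩ = ∫ V(x)·|ψ|² dx.
With sin²θ = (1 − cos2θ)/2 on 0 ≤ x ≤ L: ∫sin²(nπx/L) dx = L/2, ∫x·sin²(nπx/L) dx = L²/4, ∫x²·sin²(nπx/L) dx = L³·(1/6 − 1/(4n²π²)); higher powers xᵏ the same way, integrating xᵏ·cos(2nπx/L) by parts.
⟨V⟩ = 280.86.

281.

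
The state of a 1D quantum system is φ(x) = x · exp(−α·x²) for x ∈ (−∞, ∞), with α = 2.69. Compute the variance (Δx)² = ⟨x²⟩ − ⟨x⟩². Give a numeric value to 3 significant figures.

0.279

Compute ⟨x⟩ and ⟨x²⟩ separately, then (Δx)² = ⟨x²⟩ − ⟨x⟩².
Expand each integrand as polynomial × e^(−2αx²) and use ∫x^(2j)·e^(−2αx²) dx = (2j−1)!!/(4α)^j · √(π/(2α)), odd powers → 0; here √(π/(2α)) = 0.76416.
Normalization: ∫|φ|² dx = 0.071019.
⟨x⟩ = 0.0000 and ⟨x²⟩ = 0.27881.
(Δx)² = 0.27881 − (0.0000)² = 0.27881.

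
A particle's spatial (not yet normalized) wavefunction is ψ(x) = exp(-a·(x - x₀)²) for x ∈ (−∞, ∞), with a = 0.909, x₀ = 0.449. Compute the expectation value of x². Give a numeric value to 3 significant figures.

⟨x²⟩ = ∫ x²·|ψ|² dx / ∫|ψ|² dx (integrals over the domain).
Gaussian moments (u = x − x₀): ∫u^(2j)·e^(−2au²) du = (2j−1)!!/(4a)^j · √(π/(2a)), odd powers integrate to 0; here √(π/(2a)) = 1.3146.
State is unnormalized: ∫|ψ|² dx = 1.3146, and ∫ψ*·x²·ψ dx = 0.62655, so ⟨x²⟩ = 0.62655 / 1.3146.
⟨x²⟩ = 0.47663.

0.477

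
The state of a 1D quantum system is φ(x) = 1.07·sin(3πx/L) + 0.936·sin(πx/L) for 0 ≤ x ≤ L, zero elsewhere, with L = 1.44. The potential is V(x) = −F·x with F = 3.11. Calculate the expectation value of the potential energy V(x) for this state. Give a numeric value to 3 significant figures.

⟨V⟩ = ∫ V(x)·|φ|² dx / ∫|φ|² dx.
On 0 ≤ x ≤ L (j ≠ l): ∫sin²(jπx/L) dx = L/2, ∫sin(jπx/L)·sin(lπx/L) dx = 0; diagonal moments ∫x·sin²(jπx/L) dx = L²/4, ∫x²·sin²(jπx/L) dx = L³·(1/6 − 1/(4j²π²)); cross terms ∫x·sin(jπx/L)·sin(lπx/L) dx = 0 for j + l even and −4jlL²/(π²(j² − l²)²) for j + l odd, ∫x²·sin(jπx/L)·sin(lπx/L) dx = (−1)^(j+l)·4jlL³/(π²(j² − l²)²); higher powers the same way via product-to-sum and parts.
State is unnormalized: ∫|φ|² dx = 1.4551, and ∫φ*·V(x)·φ dx = -3.2583, so ⟨V⟩ = -3.2583 / 1.4551.
⟨V⟩ = -2.2392.

-2.24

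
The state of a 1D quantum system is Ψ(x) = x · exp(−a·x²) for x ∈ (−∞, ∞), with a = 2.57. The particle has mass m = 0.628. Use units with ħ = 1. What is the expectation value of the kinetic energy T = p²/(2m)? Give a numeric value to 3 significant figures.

T = −(ħ²/2m) d²/dx², so ⟨T⟩ = −(ħ²/2m) ∫ Ψ*·Ψ'' dx / ∫|Ψ|² dx; with m = 0.628.
Expand each integrand as polynomial × e^(−2ax²) and use ∫x^(2j)·e^(−2ax²) dx = (2j−1)!!/(4a)^j · √(π/(2a)), odd powers → 0; here √(π/(2a)) = 0.78180. Differentiate with the product rule, d/dx e^(−ax²) = −2ax·e^(−ax²).
State is unnormalized: ∫|Ψ|² dx = 0.076050, and ∫Ψ*·(−ħ²/2m · Ψ'') dx = 0.46684, so ⟨T⟩ = 0.46684 / 0.076050.
⟨T⟩ = 6.1385.

6.14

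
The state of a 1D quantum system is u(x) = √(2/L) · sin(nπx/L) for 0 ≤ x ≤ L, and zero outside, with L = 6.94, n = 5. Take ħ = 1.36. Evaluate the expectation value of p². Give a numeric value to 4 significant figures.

p² u = −ħ² d²u/dx²; ⟨p²⟩ = −ħ² ∫ u*·u'' dx.
d/dx sin(nπx/L) = (nπ/L)·cos(nπx/L) and d²/dx² sin(nπx/L) = −(nπ/L)²·sin(nπx/L); on 0 ≤ x ≤ L, ∫sin²(nπx/L) dx = L/2 and ∫sin(nπx/L)·cos(nπx/L) dx = 0.
⟨p²⟩ = 9.4754.

9.475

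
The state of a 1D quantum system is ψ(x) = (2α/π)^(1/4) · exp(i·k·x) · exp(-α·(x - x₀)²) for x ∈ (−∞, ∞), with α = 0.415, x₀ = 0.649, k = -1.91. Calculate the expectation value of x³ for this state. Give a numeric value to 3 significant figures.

⟨x³⟩ = ∫ x³·|ψ|² dx (integrals over the domain).
Gaussian moments (u = x − x₀): ∫u^(2j)·e^(−2αu²) du = (2j−1)!!/(4α)^j · √(π/(2α)), odd powers integrate to 0; here √(π/(2α)) = 1.9455.
⟨x³⟩ = 1.4463.

1.45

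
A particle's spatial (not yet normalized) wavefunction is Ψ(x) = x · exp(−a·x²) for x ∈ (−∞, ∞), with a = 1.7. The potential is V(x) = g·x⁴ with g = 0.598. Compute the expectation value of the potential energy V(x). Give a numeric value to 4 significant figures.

0.1940

⟨V⟩ = ∫ V(x)·|Ψ|² dx / ∫|Ψ|² dx.
Expand each integrand as polynomial × e^(−2ax²) and use ∫x^(2j)·e^(−2ax²) dx = (2j−1)!!/(4a)^j · √(π/(2a)), odd powers → 0; here √(π/(2a)) = 0.96125.
State is unnormalized: ∫|Ψ|² dx = 0.14136, and ∫Ψ*·V(x)·Ψ dx = 0.027422, so ⟨V⟩ = 0.027422 / 0.14136.
⟨V⟩ = 0.19399.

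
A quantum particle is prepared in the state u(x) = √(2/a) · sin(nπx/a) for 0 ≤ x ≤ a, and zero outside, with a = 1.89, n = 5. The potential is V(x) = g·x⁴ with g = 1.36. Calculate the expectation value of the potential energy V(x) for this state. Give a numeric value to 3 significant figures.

3.40

⟨V⟩ = ∫ V(x)·|u|² dx.
With sin²θ = (1 − cos2θ)/2 on 0 ≤ x ≤ a: ∫sin²(nπx/a) dx = a/2, ∫x·sin²(nπx/a) dx = a²/4, ∫x²·sin²(nπx/a) dx = a³·(1/6 − 1/(4n²π²)); higher powers xᵏ the same way, integrating xᵏ·cos(2nπx/a) by parts.
⟨V⟩ = 3.4008.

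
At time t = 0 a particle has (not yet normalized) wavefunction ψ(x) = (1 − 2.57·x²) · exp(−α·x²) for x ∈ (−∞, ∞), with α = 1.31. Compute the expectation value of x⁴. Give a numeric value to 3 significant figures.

⟨x⁴⟩ = ∫ x⁴·|ψ|² dx / ∫|ψ|² dx (integrals over the domain).
Expand each integrand as polynomial × e^(−2αx²) and use ∫x^(2j)·e^(−2αx²) dx = (2j−1)!!/(4α)^j · √(π/(2α)), odd powers → 0; here √(π/(2α)) = 1.0950.
State is unnormalized: ∫|ψ|² dx = 0.81112, and ∫ψ*·x⁴·ψ dx = 0.54014, so ⟨x⁴⟩ = 0.54014 / 0.81112.
⟨x⁴⟩ = 0.66592.

0.666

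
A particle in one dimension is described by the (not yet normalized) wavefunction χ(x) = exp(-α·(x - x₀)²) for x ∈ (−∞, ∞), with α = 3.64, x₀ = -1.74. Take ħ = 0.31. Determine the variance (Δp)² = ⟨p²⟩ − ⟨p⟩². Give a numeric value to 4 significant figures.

Compute ⟨p⟩ and ⟨p²⟩ separately; (Δp)² = ⟨p²⟩ − ⟨p⟩².
Gaussian moments (u = x − x₀): ∫u^(2j)·e^(−2αu²) du = (2j−1)!!/(4α)^j · √(π/(2α)), odd powers integrate to 0; here √(π/(2α)) = 0.65692. Derivatives: d/dx e^(−αu²) = −2αu·e^(−αu²), d²/dx² e^(−αu²) = (4α²u² − 2α)·e^(−αu²).
Normalization: ∫|χ|² dx = 0.65692.
⟨p⟩ = 0.0000 and ⟨p²⟩ = 0.34980.
(Δp)² = 0.34980 − (0.0000)² = 0.34980.

0.3498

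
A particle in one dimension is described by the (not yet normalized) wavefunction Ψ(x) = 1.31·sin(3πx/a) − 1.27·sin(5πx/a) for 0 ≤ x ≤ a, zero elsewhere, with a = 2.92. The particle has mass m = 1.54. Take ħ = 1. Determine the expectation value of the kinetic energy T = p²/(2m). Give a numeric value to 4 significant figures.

6.296

T = −(ħ²/2m) d²/dx², so ⟨T⟩ = −(ħ²/2m) ∫ Ψ*·Ψ'' dx / ∫|Ψ|² dx; with m = 1.54.
d²/dx² sin(jπx/a) = −(jπ/a)²·sin(jπx/a); on 0 ≤ x ≤ a, ∫sin²(jπx/a) dx = a/2 and ∫sin(jπx/a)·sin(lπx/a) dx = 0 for j ≠ l, so only diagonal terms survive in ∫|Ψ|² and ∫Ψ·Ψ″; ∫Ψ·Ψ′ dx = [Ψ²/2] between the walls = 0.
State is unnormalized: ∫|Ψ|² dx = 4.8603, and ∫Ψ*·(−ħ²/2m · Ψ'') dx = 30.600, so ⟨T⟩ = 30.600 / 4.8603.
⟨T⟩ = 6.2958.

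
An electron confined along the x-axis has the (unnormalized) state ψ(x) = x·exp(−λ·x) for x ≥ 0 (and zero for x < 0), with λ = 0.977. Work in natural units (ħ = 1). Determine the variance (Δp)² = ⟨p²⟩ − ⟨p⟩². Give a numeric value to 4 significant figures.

Compute ⟨p⟩ and ⟨p²⟩ separately; (Δp)² = ⟨p²⟩ − ⟨p⟩².
Differentiate x·exp(−λ·x) with the product rule; every integrand then reduces to terms xʲ·e^(−2λx) on [0, ∞), with ∫₀^∞ xʲ·e^(−2λx) dx = j!/(2λ)^(j+1).
Normalization: ∫|ψ|² dx = 0.26808.
⟨p⟩ = 0.0000 and ⟨p²⟩ = 0.95453.
(Δp)² = 0.95453 − (0.0000)² = 0.95453.

0.9545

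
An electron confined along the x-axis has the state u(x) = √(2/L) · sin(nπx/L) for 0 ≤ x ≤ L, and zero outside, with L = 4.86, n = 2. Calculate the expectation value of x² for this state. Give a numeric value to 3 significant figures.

7.57

⟨x²⟩ = ∫ x²·|u|² dx (integrals over the domain).
With sin²θ = (1 − cos2θ)/2 on 0 ≤ x ≤ L: ∫sin²(nπx/L) dx = L/2, ∫x·sin²(nπx/L) dx = L²/4, ∫x²·sin²(nπx/L) dx = L³·(1/6 − 1/(4n²π²)); higher powers xᵏ the same way, integrating xᵏ·cos(2nπx/L) by parts.
⟨x²⟩ = 7.5741.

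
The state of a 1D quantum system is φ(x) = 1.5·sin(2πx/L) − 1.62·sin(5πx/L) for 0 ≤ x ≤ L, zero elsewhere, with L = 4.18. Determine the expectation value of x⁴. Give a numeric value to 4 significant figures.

⟨x⁴⟩ = ∫ x⁴·|φ|² dx / ∫|φ|² dx (integrals over the domain).
On 0 ≤ x ≤ L (j ≠ l): ∫sin²(jπx/L) dx = L/2, ∫sin(jπx/L)·sin(lπx/L) dx = 0; diagonal moments ∫x·sin²(jπx/L) dx = L²/4, ∫x²·sin²(jπx/L) dx = L³·(1/6 − 1/(4j²π²)); cross terms ∫x·sin(jπx/L)·sin(lπx/L) dx = 0 for j + l even and −4jlL²/(π²(j² − l²)²) for j + l odd, ∫x²·sin(jπx/L)·sin(lπx/L) dx = (−1)^(j+l)·4jlL³/(π²(j² − l²)²); higher powers the same way via product-to-sum and parts.
State is unnormalized: ∫|φ|² dx = 10.187, and ∫φ*·x⁴·φ dx = 685.17, so ⟨x⁴⟩ = 685.17 / 10.187.
⟨x⁴⟩ = 67.256.

67.26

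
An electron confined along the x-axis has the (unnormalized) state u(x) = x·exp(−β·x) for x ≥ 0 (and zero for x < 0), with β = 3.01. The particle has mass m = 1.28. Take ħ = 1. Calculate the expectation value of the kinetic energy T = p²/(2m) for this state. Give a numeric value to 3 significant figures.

T = −(ħ²/2m) d²/dx², so ⟨T⟩ = −(ħ²/2m) ∫ u*·u'' dx / ∫|u|² dx; with m = 1.28.
Differentiate x·exp(−β·x) with the product rule; every integrand then reduces to terms xʲ·e^(−2βx) on [0, ∞), with ∫₀^∞ xʲ·e^(−2βx) dx = j!/(2β)^(j+1).
State is unnormalized: ∫|u|² dx = 0.0091673, and ∫u*·(−ħ²/2m · u'') dx = 0.032444, so ⟨T⟩ = 0.032444 / 0.0091673.
⟨T⟩ = 3.5391.

3.54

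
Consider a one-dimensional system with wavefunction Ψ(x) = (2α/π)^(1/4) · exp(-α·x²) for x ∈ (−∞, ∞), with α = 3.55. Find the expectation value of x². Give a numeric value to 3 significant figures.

⟨x²⟩ = ∫ x²·|Ψ|² dx (integrals over the domain).
Gaussian moments: ∫x^(2j)·e^(−2αx²) dx = (2j−1)!!/(4α)^j · √(π/(2α)), odd powers integrate to 0; here √(π/(2α)) = 0.66519.
⟨x²⟩ = 0.070423.

0.0704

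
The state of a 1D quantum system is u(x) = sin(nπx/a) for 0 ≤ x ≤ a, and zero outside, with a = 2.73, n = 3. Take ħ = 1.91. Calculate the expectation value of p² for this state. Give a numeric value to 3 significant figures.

43.5

p² u = −ħ² d²u/dx²; ⟨p²⟩ = −ħ² ∫ u*·u'' dx / ∫|u|² dx.
d/dx sin(nπx/a) = (nπ/a)·cos(nπx/a) and d²/dx² sin(nπx/a) = −(nπ/a)²·sin(nπx/a); on 0 ≤ x ≤ a, ∫sin²(nπx/a) dx = a/2 and ∫sin(nπx/a)·cos(nπx/a) dx = 0.
State is unnormalized: ∫|u|² dx = 1.3650, and ∫u*·(−ħ² u'') dx = 59.349, so ⟨p²⟩ = 59.349 / 1.3650.
⟨p²⟩ = 43.479.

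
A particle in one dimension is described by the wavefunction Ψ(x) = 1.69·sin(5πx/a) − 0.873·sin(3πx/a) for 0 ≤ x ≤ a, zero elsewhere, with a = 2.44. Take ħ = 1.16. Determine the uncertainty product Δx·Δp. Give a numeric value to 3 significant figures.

Δx = √(⟨x²⟩−⟨x⟩²), Δp = √(⟨p²⟩−⟨p⟩²).
On 0 ≤ x ≤ a (j ≠ l): ∫sin²(jπx/a) dx = a/2, ∫sin(jπx/a)·sin(lπx/a) dx = 0; diagonal moments ∫x·sin²(jπx/a) dx = a²/4, ∫x²·sin²(jπx/a) dx = a³·(1/6 − 1/(4j²π²)); cross terms ∫x·sin(jπx/a)·sin(lπx/a) dx = 0 for j + l even and −4jla²/(π²(j² − l²)²) for j + l odd, ∫x²·sin(jπx/a)·sin(lπx/a) dx = (−1)^(j+l)·4jla³/(π²(j² − l²)²); higher powers the same way via product-to-sum and parts. d²/dx² sin(jπx/a) = −(jπ/a)²·sin(jπx/a); on 0 ≤ x ≤ a, ∫sin²(jπx/a) dx = a/2 and ∫sin(jπx/a)·sin(lπx/a) dx = 0 for j ≠ l, so only diagonal terms survive in ∫|Ψ|² and ∫Ψ·Ψ″; ∫Ψ·Ψ′ dx = [Ψ²/2] between the walls = 0.
Normalization: ∫|Ψ|² dx = 4.4142.
⟨x⟩ = 1.2200, ⟨x²⟩ = 1.7374 ⇒ Δx = 0.49895.
⟨p⟩ = 0.0000, ⟨p²⟩ = 48.249 ⇒ Δp = 6.9462.
Δx·Δp = 3.4658.

3.47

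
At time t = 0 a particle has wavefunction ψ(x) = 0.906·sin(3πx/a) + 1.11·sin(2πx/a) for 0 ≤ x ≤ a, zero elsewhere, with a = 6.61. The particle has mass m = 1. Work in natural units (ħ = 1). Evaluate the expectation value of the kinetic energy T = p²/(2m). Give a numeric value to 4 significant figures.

T = −(ħ²/2m) d²/dx², so ⟨T⟩ = −(ħ²/2m) ∫ ψ*·ψ'' dx / ∫|ψ|² dx; with m = 1.
d²/dx² sin(jπx/a) = −(jπ/a)²·sin(jπx/a); on 0 ≤ x ≤ a, ∫sin²(jπx/a) dx = a/2 and ∫sin(jπx/a)·sin(lπx/a) dx = 0 for j ≠ l, so only diagonal terms survive in ∫|ψ|² and ∫ψ·ψ″; ∫ψ·ψ′ dx = [ψ²/2] between the walls = 0.
State is unnormalized: ∫|ψ|² dx = 6.7850, and ∫ψ*·(−ħ²/2m · ψ'') dx = 4.5973, so ⟨T⟩ = 4.5973 / 6.7850.
⟨T⟩ = 0.67758.

0.6776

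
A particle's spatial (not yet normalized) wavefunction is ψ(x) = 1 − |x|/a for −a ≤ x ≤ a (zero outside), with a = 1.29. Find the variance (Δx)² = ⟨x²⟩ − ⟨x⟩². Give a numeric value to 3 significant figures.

0.166

Compute ⟨x⟩ and ⟨x²⟩ separately, then (Δx)² = ⟨x²⟩ − ⟨x⟩².
ψ is even, so ∫ over [−a, a] = 2∫₀ᵃ with ψ = 1 − x/a there: ∫₀ᵃ (1 − x/a)² dx = a/3, ∫₀ᵃ x²(1 − x/a)² dx = a³/30, ∫₀ᵃ x⁴(1 − x/a)² dx = a⁵/105.
Normalization: ∫|ψ|² dx = 0.86000.
⟨x⟩ = 0.0000 and ⟨x²⟩ = 0.16641.
(Δx)² = 0.16641 − (0.0000)² = 0.16641.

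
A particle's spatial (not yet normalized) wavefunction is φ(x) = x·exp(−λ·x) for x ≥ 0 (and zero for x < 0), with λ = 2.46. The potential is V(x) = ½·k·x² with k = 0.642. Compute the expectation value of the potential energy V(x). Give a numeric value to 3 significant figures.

0.159

⟨V⟩ = ∫ V(x)·|φ|² dx / ∫|φ|² dx.
Every integrand reduces to terms xʲ·e^(−2λx) on [0, ∞); use ∫₀^∞ xʲ·e^(−2λx) dx = j!/(2λ)^(j+1).
State is unnormalized: ∫|φ|² dx = 0.016793, and ∫φ*·V(x)·φ dx = 0.0026723, so ⟨V⟩ = 0.0026723 / 0.016793.
⟨V⟩ = 0.15913.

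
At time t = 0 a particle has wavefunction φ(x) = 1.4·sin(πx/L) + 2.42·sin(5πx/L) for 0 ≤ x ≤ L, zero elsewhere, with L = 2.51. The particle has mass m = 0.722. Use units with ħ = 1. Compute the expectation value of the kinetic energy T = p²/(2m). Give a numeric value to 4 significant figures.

T = −(ħ²/2m) d²/dx², so ⟨T⟩ = −(ħ²/2m) ∫ φ*·φ'' dx / ∫|φ|² dx; with m = 0.722.
d²/dx² sin(jπx/L) = −(jπ/L)²·sin(jπx/L); on 0 ≤ x ≤ L, ∫sin²(jπx/L) dx = L/2 and ∫sin(jπx/L)·sin(lπx/L) dx = 0 for j ≠ l, so only diagonal terms survive in ∫|φ|² and ∫φ·φ″; ∫φ·φ′ dx = [φ²/2] between the walls = 0.
State is unnormalized: ∫|φ|² dx = 9.8096, and ∫φ*·(−ħ²/2m · φ'') dx = 202.01, so ⟨T⟩ = 202.01 / 9.8096.
⟨T⟩ = 20.593.

20.59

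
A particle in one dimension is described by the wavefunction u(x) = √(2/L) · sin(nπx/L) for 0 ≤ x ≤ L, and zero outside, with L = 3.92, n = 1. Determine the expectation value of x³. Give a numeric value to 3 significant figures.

10.5

⟨x³⟩ = ∫ x³·|u|² dx (integrals over the domain).
With sin²θ = (1 − cos2θ)/2 on 0 ≤ x ≤ L: ∫sin²(nπx/L) dx = L/2, ∫x·sin²(nπx/L) dx = L²/4, ∫x²·sin²(nπx/L) dx = L³·(1/6 − 1/(4n²π²)); higher powers xᵏ the same way, integrating xᵏ·cos(2nπx/L) by parts.
⟨x³⟩ = 10.482.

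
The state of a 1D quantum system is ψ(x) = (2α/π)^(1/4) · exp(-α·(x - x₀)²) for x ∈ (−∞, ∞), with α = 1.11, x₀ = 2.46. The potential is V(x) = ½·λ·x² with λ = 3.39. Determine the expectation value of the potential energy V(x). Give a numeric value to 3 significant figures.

10.6

⟨V⟩ = ∫ V(x)·|ψ|² dx.
Gaussian moments (u = x − x₀): ∫u^(2j)·e^(−2αu²) du = (2j−1)!!/(4α)^j · √(π/(2α)), odd powers integrate to 0; here √(π/(2α)) = 1.1896.
⟨V⟩ = 10.639.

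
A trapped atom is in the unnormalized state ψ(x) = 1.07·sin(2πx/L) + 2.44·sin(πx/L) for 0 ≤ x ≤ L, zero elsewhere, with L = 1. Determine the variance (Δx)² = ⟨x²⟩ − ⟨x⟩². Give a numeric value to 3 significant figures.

0.0212

Compute ⟨x⟩ and ⟨x²⟩ separately, then (Δx)² = ⟨x²⟩ − ⟨x⟩².
On 0 ≤ x ≤ L (j ≠ l): ∫sin²(jπx/L) dx = L/2, ∫sin(jπx/L)·sin(lπx/L) dx = 0; diagonal moments ∫x·sin²(jπx/L) dx = L²/4, ∫x²·sin²(jπx/L) dx = L³·(1/6 − 1/(4j²π²)); cross terms ∫x·sin(jπx/L)·sin(lπx/L) dx = 0 for j + l even and −4jlL²/(π²(j² − l²)²) for j + l odd, ∫x²·sin(jπx/L)·sin(lπx/L) dx = (−1)^(j+l)·4jlL³/(π²(j² − l²)²); higher powers the same way via product-to-sum and parts.
Normalization: ∫|ψ|² dx = 3.5493.
⟨x⟩ = 0.36750 and ⟨x²⟩ = 0.15630.
(Δx)² = 0.15630 − (0.36750)² = 0.021245.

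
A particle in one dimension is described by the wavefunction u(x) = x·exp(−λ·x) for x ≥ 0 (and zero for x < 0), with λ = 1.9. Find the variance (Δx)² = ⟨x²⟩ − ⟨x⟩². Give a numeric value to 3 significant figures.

Compute ⟨x⟩ and ⟨x²⟩ separately, then (Δx)² = ⟨x²⟩ − ⟨x⟩².
Every integrand reduces to terms xʲ·e^(−2λx) on [0, ∞); use ∫₀^∞ xʲ·e^(−2λx) dx = j!/(2λ)^(j+1).
Normalization: ∫|u|² dx = 0.036448.
⟨x⟩ = 0.78947 and ⟨x²⟩ = 0.83102.
(Δx)² = 0.83102 − (0.78947)² = 0.20776.

0.208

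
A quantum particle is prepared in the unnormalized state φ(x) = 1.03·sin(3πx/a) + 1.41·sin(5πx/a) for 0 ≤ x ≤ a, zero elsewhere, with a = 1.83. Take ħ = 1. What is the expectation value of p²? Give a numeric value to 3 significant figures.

p² φ = −ħ² d²φ/dx²; ⟨p²⟩ = −ħ² ∫ φ*·φ'' dx / ∫|φ|² dx.
d²/dx² sin(jπx/a) = −(jπ/a)²·sin(jπx/a); on 0 ≤ x ≤ a, ∫sin²(jπx/a) dx = a/2 and ∫sin(jπx/a)·sin(lπx/a) dx = 0 for j ≠ l, so only diagonal terms survive in ∫|φ|² and ∫φ·φ″; ∫φ·φ′ dx = [φ²/2] between the walls = 0.
State is unnormalized: ∫|φ|² dx = 2.7898, and ∫φ*·(−ħ² φ'') dx = 159.78, so ⟨p²⟩ = 159.78 / 2.7898.
⟨p²⟩ = 57.271.

57.3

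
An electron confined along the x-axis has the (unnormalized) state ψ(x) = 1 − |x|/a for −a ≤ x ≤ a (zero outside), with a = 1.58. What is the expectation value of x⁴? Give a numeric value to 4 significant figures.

⟨x⁴⟩ = ∫ x⁴·|ψ|² dx / ∫|ψ|² dx (integrals over the domain).
ψ is even, so ∫ over [−a, a] = 2∫₀ᵃ with ψ = 1 − x/a there: ∫₀ᵃ (1 − x/a)² dx = a/3, ∫₀ᵃ x²(1 − x/a)² dx = a³/30, ∫₀ᵃ x⁴(1 − x/a)² dx = a⁵/105.
State is unnormalized: ∫|ψ|² dx = 1.0533, and ∫ψ*·x⁴·ψ dx = 0.18755, so ⟨x⁴⟩ = 0.18755 / 1.0533.
⟨x⁴⟩ = 0.17806.

0.1781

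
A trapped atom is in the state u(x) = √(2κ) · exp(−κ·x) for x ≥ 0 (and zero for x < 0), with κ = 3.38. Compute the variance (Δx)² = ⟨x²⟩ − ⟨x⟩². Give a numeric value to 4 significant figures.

Compute ⟨x⟩ and ⟨x²⟩ separately, then (Δx)² = ⟨x²⟩ − ⟨x⟩².
Every integrand reduces to terms xʲ·e^(−2κx) on [0, ∞); use ∫₀^∞ xʲ·e^(−2κx) dx = j!/(2κ)^(j+1).
⟨x⟩ = 0.14793 and ⟨x²⟩ = 0.043766.
(Δx)² = 0.043766 − (0.14793)² = 0.021883.

0.02188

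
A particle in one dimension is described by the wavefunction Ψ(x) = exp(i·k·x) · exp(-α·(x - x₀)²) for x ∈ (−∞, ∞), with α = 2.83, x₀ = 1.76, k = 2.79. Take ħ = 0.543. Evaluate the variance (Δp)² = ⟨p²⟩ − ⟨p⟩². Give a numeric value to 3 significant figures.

Compute ⟨p⟩ and ⟨p²⟩ separately; (Δp)² = ⟨p²⟩ − ⟨p⟩².
Gaussian moments (u = x − x₀): ∫u^(2j)·e^(−2αu²) du = (2j−1)!!/(4α)^j · √(π/(2α)), odd powers integrate to 0; here √(π/(2α)) = 0.74502. Derivatives: Ψ′ = (ik − 2αu)·Ψ, Ψ″ = ((ik − 2αu)² − 2α)·Ψ; the odd-in-u pieces drop out.
Normalization: ∫|Ψ|² dx = 0.74502.
⟨p⟩ = 1.5150 and ⟨p²⟩ = 3.1296.
(Δp)² = 3.1296 − (1.5150)² = 0.83442.

0.834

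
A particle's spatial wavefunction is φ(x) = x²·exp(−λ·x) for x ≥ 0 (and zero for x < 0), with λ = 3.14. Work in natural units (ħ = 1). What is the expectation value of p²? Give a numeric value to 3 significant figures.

3.29

p² φ = −ħ² d²φ/dx²; ⟨p²⟩ = −ħ² ∫ φ*·φ'' dx / ∫|φ|² dx.
Differentiate x²·exp(−λ·x) with the product rule; every integrand then reduces to terms xʲ·e^(−2λx) on [0, ∞), with ∫₀^∞ xʲ·e^(−2λx) dx = j!/(2λ)^(j+1).
State is unnormalized: ∫|φ|² dx = 0.0024570, and ∫φ*·(−ħ² φ'') dx = 0.0080752, so ⟨p²⟩ = 0.0080752 / 0.0024570.
⟨p²⟩ = 3.2865.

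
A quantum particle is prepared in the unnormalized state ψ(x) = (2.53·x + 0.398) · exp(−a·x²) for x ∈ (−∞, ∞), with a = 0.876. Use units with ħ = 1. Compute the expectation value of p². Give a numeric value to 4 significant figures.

2.488

p² ψ = −ħ² d²ψ/dx²; ⟨p²⟩ = −ħ² ∫ ψ*·ψ'' dx / ∫|ψ|² dx.
Expand each integrand as polynomial × e^(−2ax²) and use ∫x^(2j)·e^(−2ax²) dx = (2j−1)!!/(4a)^j · √(π/(2a)), odd powers → 0; here √(π/(2a)) = 1.3391. Differentiate with the product rule, d/dx e^(−ax²) = −2ax·e^(−ax²).
State is unnormalized: ∫|ψ|² dx = 2.6583, and ∫ψ*·(−ħ² ψ'') dx = 6.6143, so ⟨p²⟩ = 6.6143 / 2.6583.
⟨p²⟩ = 2.4882.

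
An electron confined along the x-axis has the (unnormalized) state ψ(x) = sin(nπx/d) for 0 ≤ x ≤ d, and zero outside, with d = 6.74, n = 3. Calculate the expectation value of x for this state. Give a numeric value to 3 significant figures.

⟨x⟩ = ∫ x·|ψ|² dx / ∫|ψ|² dx (integrals over the domain).
With sin²θ = (1 − cos2θ)/2 on 0 ≤ x ≤ d: ∫sin²(nπx/d) dx = d/2, ∫x·sin²(nπx/d) dx = d²/4, ∫x²·sin²(nπx/d) dx = d³·(1/6 − 1/(4n²π²)); higher powers xᵏ the same way, integrating xᵏ·cos(2nπx/d) by parts.
State is unnormalized: ∫|ψ|² dx = 3.3700, and ∫ψ*·x·ψ dx = 11.357, so ⟨x⟩ = 11.357 / 3.3700.
⟨x⟩ = 3.3700.

3.37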